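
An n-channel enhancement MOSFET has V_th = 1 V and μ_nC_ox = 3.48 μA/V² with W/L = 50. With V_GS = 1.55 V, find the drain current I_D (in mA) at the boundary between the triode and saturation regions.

I_D = 0.0263 mA

At the boundary V_DS = V_ov = V_GS − V_th = 1.55 − 1 = 0.55 V.
k_n = μ_nC_ox · (W/L) = 0.174 mA/V².
I_D = ½ k_n V_ov² = 0.5 × 0.174 × 0.55² = 0.0263 mA.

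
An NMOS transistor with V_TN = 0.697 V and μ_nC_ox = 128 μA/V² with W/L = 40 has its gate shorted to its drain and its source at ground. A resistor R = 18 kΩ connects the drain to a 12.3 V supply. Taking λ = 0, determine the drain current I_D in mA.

With gate tied to drain, V_GS = V_DS ≥ V_GS − V_TN, so the device is in saturation.
k_n = μ_nC_ox · (W/L) = 5.12 mA/V².
KCL at the drain: ½ k_n (V_GS − V_TN)² = (V_DD − V_GS)/R.
Let x = V_GS − 0.697. Then 46.1 x² + x − 11.6 = 0, giving x = 0.491 V (positive root), so V_GS = 1.19 V.
I_D = (V_DD − V_GS)/R = (12.3 − 1.19) / 18 = 0.617 mA.

I_D = 0.617 mA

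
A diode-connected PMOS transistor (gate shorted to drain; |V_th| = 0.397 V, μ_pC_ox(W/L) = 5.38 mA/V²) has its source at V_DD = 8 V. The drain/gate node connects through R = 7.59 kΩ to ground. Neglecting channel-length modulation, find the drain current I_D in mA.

I_D = 0.924 mA

With gate tied to drain, V_SG = V_SD ≥ V_SG − |V_th|, so the device is in saturation.
KCL at the drain: ½ k_p (V_SG − |V_th|)² = (V_DD − V_SG)/R.
Let x = V_SG − 0.397. Then 20.4 x² + x − 7.603 = 0, giving x = 0.586 V (positive root), so V_SG = 0.983 V.
I_D = (V_DD − V_SG)/R = (8 − 0.983) / 7.59 = 0.924 mA.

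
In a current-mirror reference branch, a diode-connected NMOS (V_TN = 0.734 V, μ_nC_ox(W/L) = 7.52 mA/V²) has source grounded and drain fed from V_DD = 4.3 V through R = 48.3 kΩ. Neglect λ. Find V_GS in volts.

With gate tied to drain, V_GS = V_DS ≥ V_GS − V_TN, so the device is in saturation.
KCL at the drain: ½ k_n (V_GS − V_TN)² = (V_DD − V_GS)/R.
Let x = V_GS − 0.734. Then 182 x² + x − 3.566 = 0, giving x = 0.137 V (positive root), so V_GS = 0.871 V.
I_D = (V_DD − V_GS)/R = (4.3 − 0.871) / 48.3 = 0.071 mA.

V_GS = 0.871 V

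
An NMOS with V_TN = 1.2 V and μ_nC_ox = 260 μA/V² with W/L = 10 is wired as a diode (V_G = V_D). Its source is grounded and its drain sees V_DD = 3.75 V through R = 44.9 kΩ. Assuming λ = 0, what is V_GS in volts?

V_GS = 1.40 V

With gate tied to drain, V_GS = V_DS ≥ V_GS − V_TN, so the device is in saturation.
k_n = μ_nC_ox · (W/L) = 2.6 mA/V².
KCL at the drain: ½ k_n (V_GS − V_TN)² = (V_DD − V_GS)/R.
Let x = V_GS − 1.2. Then 58.4 x² + x − 2.55 = 0, giving x = 0.201 V (positive root), so V_GS = 1.4 V.
I_D = (V_DD − V_GS)/R = (3.75 − 1.4) / 44.9 = 0.0523 mA.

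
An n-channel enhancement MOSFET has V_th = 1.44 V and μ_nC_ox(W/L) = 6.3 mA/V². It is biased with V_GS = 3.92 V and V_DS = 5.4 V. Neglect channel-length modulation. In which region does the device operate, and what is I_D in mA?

V_ov = V_GS − V_th = 3.92 − 1.44 = 2.48 V.
Since V_DS = 5.4 V ≥ V_ov = 2.48 V, the device is in saturation.
I_D = ½ k_n V_ov² = 0.5 × 6.3 × 2.48² = 19.4 mA.

Saturation; I_D = 19.4 mA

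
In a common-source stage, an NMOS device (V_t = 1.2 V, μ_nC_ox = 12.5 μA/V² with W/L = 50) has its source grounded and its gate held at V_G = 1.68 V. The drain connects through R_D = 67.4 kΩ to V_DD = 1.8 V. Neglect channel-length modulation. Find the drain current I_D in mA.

I_D = 0.0253 mA

V_GS = V_G = 1.68 V, so V_ov = 1.68 − 1.2 = 0.48 V.
k_n = μ_nC_ox · (W/L) = 0.625 mA/V².
Assume saturation: I_D = ½ k_n V_ov² = 0.5 × 0.625 × 0.48² = 0.072 mA, giving V_DS = V_DD − I_D R_D = 1.8 − 0.072 × 67.4 = -3.05 V.
But -3.05 V < V_ov = 0.48 V, so the device is actually in triode.
In triode I_D = k_n[V_ov V_DS − ½ V_DS²] and I_D = (V_DD − V_DS)/R_D. Equating: 21.1 V_DS² − 21.22 V_DS + 1.8 = 0, giving V_DS = 0.0935 V (the root below V_ov).
I_D = (1.8 − 0.0935) / 67.4 = 0.0253 mA.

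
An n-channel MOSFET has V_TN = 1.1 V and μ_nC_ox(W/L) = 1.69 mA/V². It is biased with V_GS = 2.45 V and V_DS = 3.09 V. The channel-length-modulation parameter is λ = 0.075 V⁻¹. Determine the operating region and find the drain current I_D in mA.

Saturation; I_D = 1.90 mA

V_ov = V_GS − V_TN = 2.45 − 1.1 = 1.35 V.
Since V_DS = 3.09 V ≥ V_ov = 1.35 V, the device is in saturation.
I_D = ½ k_n V_ov² (1 + λ V_DS) = 0.5 × 1.69 × 1.35² × (1 + 0.075 × 3.09) = 1.9 mA.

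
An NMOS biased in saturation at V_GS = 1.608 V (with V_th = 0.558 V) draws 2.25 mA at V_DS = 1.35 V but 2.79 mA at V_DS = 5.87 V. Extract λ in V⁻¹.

λ = 0.0572 V⁻¹

With V_GS fixed, I_D ∝ (1 + λ V_DS) in saturation, so I_D2/I_D1 = (1 + λ V_DS2)/(1 + λ V_DS1).
2.79/2.25 = 1.24 = (1 + 5.87 λ)/(1 + 1.35 λ).
Solving: λ (I_D1 V_DS2 − I_D2 V_DS1) = I_D2 − I_D1, so λ = (2.79 − 2.25) / (2.25 × 5.87 − 2.79 × 1.35) = 0.54 / 9.44 = 0.0572 V⁻¹.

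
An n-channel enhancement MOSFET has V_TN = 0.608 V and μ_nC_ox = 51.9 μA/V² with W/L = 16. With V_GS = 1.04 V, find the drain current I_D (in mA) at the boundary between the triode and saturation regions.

I_D = 0.0775 mA

At the boundary V_DS = V_ov = V_GS − V_TN = 1.04 − 0.608 = 0.432 V.
k_n = μ_nC_ox · (W/L) = 0.8304 mA/V².
I_D = ½ k_n V_ov² = 0.5 × 0.8304 × 0.432² = 0.0775 mA.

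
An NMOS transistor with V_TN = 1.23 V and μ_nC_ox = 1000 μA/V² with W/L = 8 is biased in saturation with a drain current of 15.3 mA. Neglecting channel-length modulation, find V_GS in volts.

V_GS = 3.19 V

k_n = μ_nC_ox · (W/L) = 8 mA/V².
In saturation I_D = ½ k_n (V_GS − V_TN)², so V_GS − V_TN = √(2 I_D / k_n) = √(2 × 15.3 / 8) = 1.96 V.
V_GS = 1.23 + 1.96 = 3.19 V.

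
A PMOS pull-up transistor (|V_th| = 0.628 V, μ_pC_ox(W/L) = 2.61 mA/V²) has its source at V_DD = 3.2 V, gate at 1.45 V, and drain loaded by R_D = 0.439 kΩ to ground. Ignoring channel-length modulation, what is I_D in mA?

V_SG = V_DD − V_G = 3.2 − 1.45 = 1.75 V, so V_ov = 1.75 − 0.628 = 1.12 V.
Assume saturation: I_D = ½ k_p V_ov² = 0.5 × 2.61 × 1.12² = 1.64 mA, giving V_SD = V_DD − I_D R_D = 3.2 − 1.64 × 0.439 = 2.48 V.
V_SD = 2.48 V ≥ V_ov = 1.12 V, confirming saturation.

I_D = 1.64 mA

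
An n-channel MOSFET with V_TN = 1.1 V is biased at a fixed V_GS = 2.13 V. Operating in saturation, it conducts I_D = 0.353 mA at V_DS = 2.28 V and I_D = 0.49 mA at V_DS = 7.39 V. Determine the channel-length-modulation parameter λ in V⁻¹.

With V_GS fixed, I_D ∝ (1 + λ V_DS) in saturation, so I_D2/I_D1 = (1 + λ V_DS2)/(1 + λ V_DS1).
0.49/0.353 = 1.388 = (1 + 7.39 λ)/(1 + 2.28 λ).
Solving: λ (I_D1 V_DS2 − I_D2 V_DS1) = I_D2 − I_D1, so λ = (0.49 − 0.353) / (0.353 × 7.39 − 0.49 × 2.28) = 0.137 / 1.49 = 0.0919 V⁻¹.

λ = 0.0919 V⁻¹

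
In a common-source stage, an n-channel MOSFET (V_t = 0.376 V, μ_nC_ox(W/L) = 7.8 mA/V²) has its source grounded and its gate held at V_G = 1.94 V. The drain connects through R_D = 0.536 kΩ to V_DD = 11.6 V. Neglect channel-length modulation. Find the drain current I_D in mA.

I_D = 9.54 mA

V_GS = V_G = 1.94 V, so V_ov = 1.94 − 0.376 = 1.56 V.
Assume saturation: I_D = ½ k_n V_ov² = 0.5 × 7.8 × 1.56² = 9.54 mA, giving V_DS = V_DD − I_D R_D = 11.6 − 9.54 × 0.536 = 6.49 V.
V_DS = 6.49 V ≥ V_ov = 1.56 V, confirming saturation.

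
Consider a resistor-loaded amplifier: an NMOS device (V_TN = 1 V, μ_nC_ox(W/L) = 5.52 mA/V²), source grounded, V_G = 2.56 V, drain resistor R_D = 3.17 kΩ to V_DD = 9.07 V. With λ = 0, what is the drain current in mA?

I_D = 2.75 mA

V_GS = V_G = 2.56 V, so V_ov = 2.56 − 1 = 1.56 V.
Assume saturation: I_D = ½ k_n V_ov² = 0.5 × 5.52 × 1.56² = 6.72 mA, giving V_DS = V_DD − I_D R_D = 9.07 − 6.72 × 3.17 = -12.2 V.
But -12.2 V < V_ov = 1.56 V, so the device is actually in triode.
In triode I_D = k_n[V_ov V_DS − ½ V_DS²] and I_D = (V_DD − V_DS)/R_D. Equating: 8.75 V_DS² − 28.3 V_DS + 9.07 = 0, giving V_DS = 0.361 V (the root below V_ov).
I_D = (9.07 − 0.361) / 3.17 = 2.75 mA.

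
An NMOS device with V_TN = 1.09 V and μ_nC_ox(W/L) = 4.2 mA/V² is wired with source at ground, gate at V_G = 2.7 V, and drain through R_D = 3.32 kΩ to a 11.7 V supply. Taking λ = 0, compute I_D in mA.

I_D = 3.34 mA

V_GS = V_G = 2.7 V, so V_ov = 2.7 − 1.09 = 1.61 V.
Assume saturation: I_D = ½ k_n V_ov² = 0.5 × 4.2 × 1.61² = 5.44 mA, giving V_DS = V_DD − I_D R_D = 11.7 − 5.44 × 3.32 = -6.37 V.
But -6.37 V < V_ov = 1.61 V, so the device is actually in triode.
In triode I_D = k_n[V_ov V_DS − ½ V_DS²] and I_D = (V_DD − V_DS)/R_D. Equating: 6.97 V_DS² − 23.45 V_DS + 11.7 = 0, giving V_DS = 0.609 V (the root below V_ov).
I_D = (11.7 − 0.609) / 3.32 = 3.34 mA.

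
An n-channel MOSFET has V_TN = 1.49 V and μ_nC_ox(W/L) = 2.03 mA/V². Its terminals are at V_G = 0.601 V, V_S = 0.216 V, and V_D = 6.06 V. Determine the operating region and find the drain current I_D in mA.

Cutoff; I_D = 0 mA

V_GS = V_G − V_S = 0.601 − 0.216 = 0.385 V; V_DS = V_D − V_S = 6.06 − 0.216 = 5.84 V.
V_GS = 0.385 V < V_TN = 1.49 V, so the transistor is in cutoff.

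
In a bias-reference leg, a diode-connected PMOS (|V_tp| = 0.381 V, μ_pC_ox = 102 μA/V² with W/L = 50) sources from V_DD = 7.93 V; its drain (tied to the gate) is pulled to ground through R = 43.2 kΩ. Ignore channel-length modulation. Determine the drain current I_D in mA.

With gate tied to drain, V_SG = V_SD ≥ V_SG − |V_tp|, so the device is in saturation.
k_p = μ_pC_ox · (W/L) = 5.1 mA/V².
KCL at the drain: ½ k_p (V_SG − |V_tp|)² = (V_DD − V_SG)/R.
Let x = V_SG − 0.381. Then 110 x² + x − 7.549 = 0, giving x = 0.257 V (positive root), so V_SG = 0.638 V.
I_D = (V_DD − V_SG)/R = (7.93 − 0.638) / 43.2 = 0.169 mA.

I_D = 0.169 mA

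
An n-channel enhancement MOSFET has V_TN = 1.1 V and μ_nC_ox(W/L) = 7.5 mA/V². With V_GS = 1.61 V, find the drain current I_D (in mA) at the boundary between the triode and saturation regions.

At the boundary V_DS = V_ov = V_GS − V_TN = 1.61 − 1.1 = 0.51 V.
I_D = ½ k_n V_ov² = 0.5 × 7.5 × 0.51² = 0.975 mA.

I_D = 0.975 mA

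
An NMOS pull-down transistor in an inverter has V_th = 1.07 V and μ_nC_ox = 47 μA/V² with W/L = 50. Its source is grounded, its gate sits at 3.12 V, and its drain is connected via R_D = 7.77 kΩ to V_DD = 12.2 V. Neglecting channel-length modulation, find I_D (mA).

V_GS = V_G = 3.12 V, so V_ov = 3.12 − 1.07 = 2.05 V.
k_n = μ_nC_ox · (W/L) = 2.35 mA/V².
Assume saturation: I_D = ½ k_n V_ov² = 0.5 × 2.35 × 2.05² = 4.94 mA, giving V_DS = V_DD − I_D R_D = 12.2 − 4.94 × 7.77 = -26.2 V.
But -26.2 V < V_ov = 2.05 V, so the device is actually in triode.
In triode I_D = k_n[V_ov V_DS − ½ V_DS²] and I_D = (V_DD − V_DS)/R_D. Equating: 9.13 V_DS² − 38.43 V_DS + 12.2 = 0, giving V_DS = 0.346 V (the root below V_ov).
I_D = (12.2 − 0.346) / 7.77 = 1.53 mA.

I_D = 1.53 mA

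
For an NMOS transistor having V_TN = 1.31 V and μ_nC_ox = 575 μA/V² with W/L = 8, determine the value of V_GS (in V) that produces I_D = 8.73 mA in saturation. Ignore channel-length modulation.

k_n = μ_nC_ox · (W/L) = 4.6 mA/V².
In saturation I_D = ½ k_n (V_GS − V_TN)², so V_GS − V_TN = √(2 I_D / k_n) = √(2 × 8.73 / 4.6) = 1.95 V.
V_GS = 1.31 + 1.95 = 3.26 V.

V_GS = 3.26 V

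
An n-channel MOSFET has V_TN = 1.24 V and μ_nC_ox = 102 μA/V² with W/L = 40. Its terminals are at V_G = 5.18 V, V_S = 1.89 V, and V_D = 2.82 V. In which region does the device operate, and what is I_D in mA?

V_GS = V_G − V_S = 5.18 − 1.89 = 3.29 V; V_DS = V_D − V_S = 2.82 − 1.89 = 0.93 V.
k_n = μ_nC_ox · (W/L) = 4.08 mA/V².
V_ov = V_GS − V_TN = 3.29 − 1.24 = 2.05 V.
Since V_DS = 0.93 V < V_ov = 2.05 V, the device is in the triode region.
I_D = k_n [V_ov · V_DS − ½ V_DS²] = 4.08 × [2.05 × 0.93 − 0.5 × 0.93²] = 6.01 mA.

Triode; I_D = 6.01 mA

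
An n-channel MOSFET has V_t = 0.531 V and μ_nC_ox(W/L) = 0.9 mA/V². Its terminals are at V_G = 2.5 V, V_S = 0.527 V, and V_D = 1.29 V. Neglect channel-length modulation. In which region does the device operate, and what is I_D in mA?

Triode; I_D = 0.728 mA

V_GS = V_G − V_S = 2.5 − 0.527 = 1.97 V; V_DS = V_D − V_S = 1.29 − 0.527 = 0.763 V.
V_ov = V_GS − V_t = 1.97 − 0.531 = 1.44 V.
Since V_DS = 0.763 V < V_ov = 1.44 V, the device is in the triode region.
I_D = k_n [V_ov · V_DS − ½ V_DS²] = 0.9 × [1.44 × 0.763 − 0.5 × 0.763²] = 0.728 mA.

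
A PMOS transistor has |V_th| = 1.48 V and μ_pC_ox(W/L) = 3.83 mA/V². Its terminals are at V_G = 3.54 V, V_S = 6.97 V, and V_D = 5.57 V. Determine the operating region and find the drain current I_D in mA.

V_SG = V_S − V_G = 6.97 − 3.54 = 3.43 V; V_SD = V_S − V_D = 6.97 − 5.57 = 1.4 V.
V_ov = V_SG − |V_th| = 3.43 − 1.48 = 1.95 V.
Since V_SD = 1.4 V < V_ov = 1.95 V, the device is in the triode region.
I_D = k_p [V_ov · V_SD − ½ V_SD²] = 3.83 × [1.95 × 1.4 − 0.5 × 1.4²] = 6.7 mA.

Triode; I_D = 6.70 mA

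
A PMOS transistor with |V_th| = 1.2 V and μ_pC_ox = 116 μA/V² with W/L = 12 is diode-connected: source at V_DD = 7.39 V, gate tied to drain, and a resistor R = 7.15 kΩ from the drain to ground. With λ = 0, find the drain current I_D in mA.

With gate tied to drain, V_SG = V_SD ≥ V_SG − |V_th|, so the device is in saturation.
k_p = μ_pC_ox · (W/L) = 1.392 mA/V².
KCL at the drain: ½ k_p (V_SG − |V_th|)² = (V_DD − V_SG)/R.
Let x = V_SG − 1.2. Then 4.98 x² + x − 6.19 = 0, giving x = 1.02 V (positive root), so V_SG = 2.22 V.
I_D = (V_DD − V_SG)/R = (7.39 − 2.22) / 7.15 = 0.723 mA.

I_D = 0.723 mA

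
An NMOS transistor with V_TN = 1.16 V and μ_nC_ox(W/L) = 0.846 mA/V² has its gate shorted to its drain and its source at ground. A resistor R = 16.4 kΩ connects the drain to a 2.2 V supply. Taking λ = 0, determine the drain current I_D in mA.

I_D = 0.0438 mA

With gate tied to drain, V_GS = V_DS ≥ V_GS − V_TN, so the device is in saturation.
KCL at the drain: ½ k_n (V_GS − V_TN)² = (V_DD − V_GS)/R.
Let x = V_GS − 1.16. Then 6.94 x² + x − 1.04 = 0, giving x = 0.322 V (positive root), so V_GS = 1.48 V.
I_D = (V_DD − V_GS)/R = (2.2 − 1.48) / 16.4 = 0.0438 mA.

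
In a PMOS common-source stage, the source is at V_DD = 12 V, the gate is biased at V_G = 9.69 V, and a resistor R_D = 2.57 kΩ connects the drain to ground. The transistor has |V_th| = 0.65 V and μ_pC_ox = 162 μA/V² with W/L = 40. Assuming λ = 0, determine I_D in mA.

V_SG = V_DD − V_G = 12 − 9.69 = 2.31 V, so V_ov = 2.31 − 0.65 = 1.66 V.
k_p = μ_pC_ox · (W/L) = 6.48 mA/V².
Assume saturation: I_D = ½ k_p V_ov² = 0.5 × 6.48 × 1.66² = 8.93 mA, giving V_SD = V_DD − I_D R_D = 12 − 8.93 × 2.57 = -10.9 V.
But -10.9 V < V_ov = 1.66 V, so the device is actually in triode.
In triode I_D = k_p[V_ov V_SD − ½ V_SD²] and I_D = (V_DD − V_SD)/R_D. Equating: 8.33 V_SD² − 28.64 V_SD + 12 = 0, giving V_SD = 0.488 V (the root below V_ov).
I_D = (12 − 0.488) / 2.57 = 4.48 mA.

I_D = 4.48 mA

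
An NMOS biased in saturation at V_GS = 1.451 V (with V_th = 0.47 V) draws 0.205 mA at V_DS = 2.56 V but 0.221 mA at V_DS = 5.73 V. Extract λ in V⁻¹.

With V_GS fixed, I_D ∝ (1 + λ V_DS) in saturation, so I_D2/I_D1 = (1 + λ V_DS2)/(1 + λ V_DS1).
0.221/0.205 = 1.078 = (1 + 5.73 λ)/(1 + 2.56 λ).
Solving: λ (I_D1 V_DS2 − I_D2 V_DS1) = I_D2 − I_D1, so λ = (0.221 − 0.205) / (0.205 × 5.73 − 0.221 × 2.56) = 0.016 / 0.609 = 0.0263 V⁻¹.

λ = 0.0263 V⁻¹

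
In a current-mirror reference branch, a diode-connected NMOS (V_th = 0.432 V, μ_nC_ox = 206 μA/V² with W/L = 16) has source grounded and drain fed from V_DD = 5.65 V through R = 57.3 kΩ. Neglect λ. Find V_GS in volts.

V_GS = 0.662 V

With gate tied to drain, V_GS = V_DS ≥ V_GS − V_th, so the device is in saturation.
k_n = μ_nC_ox · (W/L) = 3.296 mA/V².
KCL at the drain: ½ k_n (V_GS − V_th)² = (V_DD − V_GS)/R.
Let x = V_GS − 0.432. Then 94.4 x² + x − 5.218 = 0, giving x = 0.23 V (positive root), so V_GS = 0.662 V.
I_D = (V_DD − V_GS)/R = (5.65 − 0.662) / 57.3 = 0.0871 mA.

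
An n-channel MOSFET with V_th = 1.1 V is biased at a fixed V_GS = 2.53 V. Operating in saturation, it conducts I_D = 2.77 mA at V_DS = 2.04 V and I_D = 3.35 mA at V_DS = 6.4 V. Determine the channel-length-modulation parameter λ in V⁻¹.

With V_GS fixed, I_D ∝ (1 + λ V_DS) in saturation, so I_D2/I_D1 = (1 + λ V_DS2)/(1 + λ V_DS1).
3.35/2.77 = 1.209 = (1 + 6.4 λ)/(1 + 2.04 λ).
Solving: λ (I_D1 V_DS2 − I_D2 V_DS1) = I_D2 − I_D1, so λ = (3.35 − 2.77) / (2.77 × 6.4 − 3.35 × 2.04) = 0.58 / 10.9 = 0.0532 V⁻¹.

λ = 0.0532 V⁻¹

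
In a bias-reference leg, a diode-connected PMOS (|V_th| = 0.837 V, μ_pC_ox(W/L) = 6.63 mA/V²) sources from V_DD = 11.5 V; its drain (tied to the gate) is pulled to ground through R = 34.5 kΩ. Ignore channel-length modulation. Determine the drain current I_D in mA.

With gate tied to drain, V_SG = V_SD ≥ V_SG − |V_th|, so the device is in saturation.
KCL at the drain: ½ k_p (V_SG − |V_th|)² = (V_DD − V_SG)/R.
Let x = V_SG − 0.837. Then 114 x² + x − 10.66 = 0, giving x = 0.301 V (positive root), so V_SG = 1.14 V.
I_D = (V_DD − V_SG)/R = (11.5 − 1.14) / 34.5 = 0.3 mA.

I_D = 0.300 mA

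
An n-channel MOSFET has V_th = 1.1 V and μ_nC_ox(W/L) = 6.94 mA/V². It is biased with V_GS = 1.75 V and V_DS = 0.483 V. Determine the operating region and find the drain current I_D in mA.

Triode; I_D = 1.37 mA

V_ov = V_GS − V_th = 1.75 − 1.1 = 0.65 V.
Since V_DS = 0.483 V < V_ov = 0.65 V, the device is in the triode region.
I_D = k_n [V_ov · V_DS − ½ V_DS²] = 6.94 × [0.65 × 0.483 − 0.5 × 0.483²] = 1.37 mA.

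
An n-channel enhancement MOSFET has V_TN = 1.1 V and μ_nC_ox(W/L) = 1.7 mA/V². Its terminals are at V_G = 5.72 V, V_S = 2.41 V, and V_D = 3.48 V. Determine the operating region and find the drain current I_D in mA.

Triode; I_D = 3.05 mA

V_GS = V_G − V_S = 5.72 − 2.41 = 3.31 V; V_DS = V_D − V_S = 3.48 − 2.41 = 1.07 V.
V_ov = V_GS − V_TN = 3.31 − 1.1 = 2.21 V.
Since V_DS = 1.07 V < V_ov = 2.21 V, the device is in the triode region.
I_D = k_n [V_ov · V_DS − ½ V_DS²] = 1.7 × [2.21 × 1.07 − 0.5 × 1.07²] = 3.05 mA.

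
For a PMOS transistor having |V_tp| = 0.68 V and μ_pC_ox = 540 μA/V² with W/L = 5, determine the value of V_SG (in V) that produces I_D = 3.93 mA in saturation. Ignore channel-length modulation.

V_SG = 2.39 V

k_p = μ_pC_ox · (W/L) = 2.7 mA/V².
In saturation I_D = ½ k_p (V_SG − |V_tp|)², so V_SG − |V_tp| = √(2 I_D / k_p) = √(2 × 3.93 / 2.7) = 1.71 V.
V_SG = 0.68 + 1.71 = 2.39 V.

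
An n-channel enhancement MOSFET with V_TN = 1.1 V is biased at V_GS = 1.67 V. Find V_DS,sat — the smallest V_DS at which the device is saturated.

V_DS,sat = 0.570 V

The boundary between triode and saturation is V_DS = V_GS − V_TN = V_ov.
V_ov = 1.67 − 1.1 = 0.57 V.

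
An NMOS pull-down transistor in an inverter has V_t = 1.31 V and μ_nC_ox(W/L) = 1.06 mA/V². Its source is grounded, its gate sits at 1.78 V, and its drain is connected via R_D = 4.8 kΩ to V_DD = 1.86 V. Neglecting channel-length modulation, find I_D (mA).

I_D = 0.117 mA

V_GS = V_G = 1.78 V, so V_ov = 1.78 − 1.31 = 0.47 V.
Assume saturation: I_D = ½ k_n V_ov² = 0.5 × 1.06 × 0.47² = 0.117 mA, giving V_DS = V_DD − I_D R_D = 1.86 − 0.117 × 4.8 = 1.3 V.
V_DS = 1.3 V ≥ V_ov = 0.47 V, confirming saturation.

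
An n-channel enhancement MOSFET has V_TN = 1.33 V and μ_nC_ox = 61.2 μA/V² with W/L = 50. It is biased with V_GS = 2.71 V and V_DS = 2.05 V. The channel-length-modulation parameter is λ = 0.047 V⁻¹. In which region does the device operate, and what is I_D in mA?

Saturation; I_D = 3.19 mA

k_n = μ_nC_ox · (W/L) = 3.06 mA/V².
V_ov = V_GS − V_TN = 2.71 − 1.33 = 1.38 V.
Since V_DS = 2.05 V ≥ V_ov = 1.38 V, the device is in saturation.
I_D = ½ k_n V_ov² (1 + λ V_DS) = 0.5 × 3.06 × 1.38² × (1 + 0.047 × 2.05) = 3.19 mA.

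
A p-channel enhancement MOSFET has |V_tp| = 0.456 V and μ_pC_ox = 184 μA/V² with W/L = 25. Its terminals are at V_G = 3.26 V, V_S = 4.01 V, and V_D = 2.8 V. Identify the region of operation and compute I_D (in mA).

V_SG = V_S − V_G = 4.01 − 3.26 = 0.75 V; V_SD = V_S − V_D = 4.01 − 2.8 = 1.21 V.
k_p = μ_pC_ox · (W/L) = 4.6 mA/V².
V_ov = V_SG − |V_tp| = 0.75 − 0.456 = 0.294 V.
Since V_SD = 1.21 V ≥ V_ov = 0.294 V, the device is in saturation.
I_D = ½ k_p V_ov² = 0.5 × 4.6 × 0.294² = 0.199 mA.

Saturation; I_D = 0.199 mA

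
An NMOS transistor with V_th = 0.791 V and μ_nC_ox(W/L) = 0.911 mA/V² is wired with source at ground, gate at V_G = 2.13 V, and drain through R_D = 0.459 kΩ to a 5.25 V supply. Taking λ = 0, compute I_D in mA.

V_GS = V_G = 2.13 V, so V_ov = 2.13 − 0.791 = 1.34 V.
Assume saturation: I_D = ½ k_n V_ov² = 0.5 × 0.911 × 1.34² = 0.817 mA, giving V_DS = V_DD − I_D R_D = 5.25 − 0.817 × 0.459 = 4.88 V.
V_DS = 4.88 V ≥ V_ov = 1.34 V, confirming saturation.

I_D = 0.817 mA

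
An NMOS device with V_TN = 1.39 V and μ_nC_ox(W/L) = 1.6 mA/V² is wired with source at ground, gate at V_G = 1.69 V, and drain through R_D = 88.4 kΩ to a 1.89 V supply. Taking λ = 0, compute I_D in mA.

V_GS = V_G = 1.69 V, so V_ov = 1.69 − 1.39 = 0.3 V.
Assume saturation: I_D = ½ k_n V_ov² = 0.5 × 1.6 × 0.3² = 0.072 mA, giving V_DS = V_DD − I_D R_D = 1.89 − 0.072 × 88.4 = -4.47 V.
But -4.47 V < V_ov = 0.3 V, so the device is actually in triode.
In triode I_D = k_n[V_ov V_DS − ½ V_DS²] and I_D = (V_DD − V_DS)/R_D. Equating: 70.7 V_DS² − 43.43 V_DS + 1.89 = 0, giving V_DS = 0.0471 V (the root below V_ov).
I_D = (1.89 − 0.0471) / 88.4 = 0.0208 mA.

I_D = 0.0208 mA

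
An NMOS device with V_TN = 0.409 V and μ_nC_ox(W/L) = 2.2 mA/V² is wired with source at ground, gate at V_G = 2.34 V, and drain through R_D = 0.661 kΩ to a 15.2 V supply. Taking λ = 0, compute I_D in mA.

V_GS = V_G = 2.34 V, so V_ov = 2.34 − 0.409 = 1.93 V.
Assume saturation: I_D = ½ k_n V_ov² = 0.5 × 2.2 × 1.93² = 4.1 mA, giving V_DS = V_DD − I_D R_D = 15.2 − 4.1 × 0.661 = 12.5 V.
V_DS = 12.5 V ≥ V_ov = 1.93 V, confirming saturation.

I_D = 4.10 mA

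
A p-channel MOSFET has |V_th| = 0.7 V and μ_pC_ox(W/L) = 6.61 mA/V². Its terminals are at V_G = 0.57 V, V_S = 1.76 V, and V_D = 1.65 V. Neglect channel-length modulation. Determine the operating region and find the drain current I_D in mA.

V_SG = V_S − V_G = 1.76 − 0.57 = 1.19 V; V_SD = V_S − V_D = 1.76 − 1.65 = 0.11 V.
V_ov = V_SG − |V_th| = 1.19 − 0.7 = 0.49 V.
Since V_SD = 0.11 V < V_ov = 0.49 V, the device is in the triode region.
I_D = k_p [V_ov · V_SD − ½ V_SD²] = 6.61 × [0.49 × 0.11 − 0.5 × 0.11²] = 0.316 mA.

Triode; I_D = 0.316 mA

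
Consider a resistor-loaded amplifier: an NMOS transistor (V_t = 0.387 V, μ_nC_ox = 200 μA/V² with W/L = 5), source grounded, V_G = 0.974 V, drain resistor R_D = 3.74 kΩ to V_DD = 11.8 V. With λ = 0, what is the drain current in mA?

I_D = 0.172 mA

V_GS = V_G = 0.974 V, so V_ov = 0.974 − 0.387 = 0.587 V.
k_n = μ_nC_ox · (W/L) = 1 mA/V².
Assume saturation: I_D = ½ k_n V_ov² = 0.5 × 1 × 0.587² = 0.172 mA, giving V_DS = V_DD − I_D R_D = 11.8 − 0.172 × 3.74 = 11.2 V.
V_DS = 11.2 V ≥ V_ov = 0.587 V, confirming saturation.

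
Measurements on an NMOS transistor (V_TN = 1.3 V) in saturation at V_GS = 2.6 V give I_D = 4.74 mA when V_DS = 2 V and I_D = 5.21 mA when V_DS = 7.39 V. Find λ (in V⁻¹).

λ = 0.0191 V⁻¹

With V_GS fixed, I_D ∝ (1 + λ V_DS) in saturation, so I_D2/I_D1 = (1 + λ V_DS2)/(1 + λ V_DS1).
5.21/4.74 = 1.099 = (1 + 7.39 λ)/(1 + 2 λ).
Solving: λ (I_D1 V_DS2 − I_D2 V_DS1) = I_D2 − I_D1, so λ = (5.21 − 4.74) / (4.74 × 7.39 − 5.21 × 2) = 0.47 / 24.6 = 0.0191 V⁻¹.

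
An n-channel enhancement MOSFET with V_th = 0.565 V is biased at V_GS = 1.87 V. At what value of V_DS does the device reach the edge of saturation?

V_DS,sat = 1.31 V

The boundary between triode and saturation is V_DS = V_GS − V_th = V_ov.
V_ov = 1.87 − 0.565 = 1.31 V.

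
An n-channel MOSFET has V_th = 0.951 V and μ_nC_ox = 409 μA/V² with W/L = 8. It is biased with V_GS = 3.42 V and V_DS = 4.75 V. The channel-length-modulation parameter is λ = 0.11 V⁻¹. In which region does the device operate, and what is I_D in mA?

Saturation; I_D = 15.2 mA

k_n = μ_nC_ox · (W/L) = 3.272 mA/V².
V_ov = V_GS − V_th = 3.42 − 0.951 = 2.47 V.
Since V_DS = 4.75 V ≥ V_ov = 2.47 V, the device is in saturation.
I_D = ½ k_n V_ov² (1 + λ V_DS) = 0.5 × 3.272 × 2.47² × (1 + 0.11 × 4.75) = 15.2 mA.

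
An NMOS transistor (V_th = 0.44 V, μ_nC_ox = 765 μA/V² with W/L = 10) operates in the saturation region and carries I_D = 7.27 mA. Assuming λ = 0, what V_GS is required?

V_GS = 1.82 V

k_n = μ_nC_ox · (W/L) = 7.65 mA/V².
In saturation I_D = ½ k_n (V_GS − V_th)², so V_GS − V_th = √(2 I_D / k_n) = √(2 × 7.27 / 7.65) = 1.38 V.
V_GS = 0.44 + 1.38 = 1.82 V.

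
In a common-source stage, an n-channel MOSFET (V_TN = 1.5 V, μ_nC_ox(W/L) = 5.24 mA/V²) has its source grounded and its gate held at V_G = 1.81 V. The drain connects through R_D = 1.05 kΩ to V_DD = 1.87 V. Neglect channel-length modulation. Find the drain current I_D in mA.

I_D = 0.252 mA

V_GS = V_G = 1.81 V, so V_ov = 1.81 − 1.5 = 0.31 V.
Assume saturation: I_D = ½ k_n V_ov² = 0.5 × 5.24 × 0.31² = 0.252 mA, giving V_DS = V_DD − I_D R_D = 1.87 − 0.252 × 1.05 = 1.61 V.
V_DS = 1.61 V ≥ V_ov = 0.31 V, confirming saturation.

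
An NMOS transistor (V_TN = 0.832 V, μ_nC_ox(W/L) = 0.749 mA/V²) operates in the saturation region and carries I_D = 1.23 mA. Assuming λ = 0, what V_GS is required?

In saturation I_D = ½ k_n (V_GS − V_TN)², so V_GS − V_TN = √(2 I_D / k_n) = √(2 × 1.23 / 0.749) = 1.81 V.
V_GS = 0.832 + 1.81 = 2.64 V.

V_GS = 2.64 V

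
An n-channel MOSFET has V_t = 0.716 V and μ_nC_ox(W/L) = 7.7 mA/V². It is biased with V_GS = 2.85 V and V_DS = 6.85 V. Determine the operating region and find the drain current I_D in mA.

V_ov = V_GS − V_t = 2.85 − 0.716 = 2.13 V.
Since V_DS = 6.85 V ≥ V_ov = 2.13 V, the device is in saturation.
I_D = ½ k_n V_ov² = 0.5 × 7.7 × 2.13² = 17.5 mA.

Saturation; I_D = 17.5 mA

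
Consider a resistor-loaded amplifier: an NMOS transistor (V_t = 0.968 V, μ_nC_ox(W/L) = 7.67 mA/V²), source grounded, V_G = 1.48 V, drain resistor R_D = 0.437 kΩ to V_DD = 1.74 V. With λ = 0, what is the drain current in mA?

V_GS = V_G = 1.48 V, so V_ov = 1.48 − 0.968 = 0.512 V.
Assume saturation: I_D = ½ k_n V_ov² = 0.5 × 7.67 × 0.512² = 1.01 mA, giving V_DS = V_DD − I_D R_D = 1.74 − 1.01 × 0.437 = 1.3 V.
V_DS = 1.3 V ≥ V_ov = 0.512 V, confirming saturation.

I_D = 1.01 mA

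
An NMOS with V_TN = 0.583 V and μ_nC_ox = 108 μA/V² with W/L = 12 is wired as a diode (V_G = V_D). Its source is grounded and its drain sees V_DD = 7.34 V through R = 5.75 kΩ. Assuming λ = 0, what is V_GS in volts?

With gate tied to drain, V_GS = V_DS ≥ V_GS − V_TN, so the device is in saturation.
k_n = μ_nC_ox · (W/L) = 1.296 mA/V².
KCL at the drain: ½ k_n (V_GS − V_TN)² = (V_DD − V_GS)/R.
Let x = V_GS − 0.583. Then 3.73 x² + x − 6.757 = 0, giving x = 1.22 V (positive root), so V_GS = 1.8 V.
I_D = (V_DD − V_GS)/R = (7.34 − 1.8) / 5.75 = 0.963 mA.

V_GS = 1.80 V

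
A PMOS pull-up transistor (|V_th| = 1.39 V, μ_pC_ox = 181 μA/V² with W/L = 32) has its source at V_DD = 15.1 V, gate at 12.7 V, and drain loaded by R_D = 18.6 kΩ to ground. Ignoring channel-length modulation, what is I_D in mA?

I_D = 0.804 mA

V_SG = V_DD − V_G = 15.1 − 12.7 = 2.4 V, so V_ov = 2.4 − 1.39 = 1.01 V.
k_p = μ_pC_ox · (W/L) = 5.792 mA/V².
Assume saturation: I_D = ½ k_p V_ov² = 0.5 × 5.792 × 1.01² = 2.95 mA, giving V_SD = V_DD − I_D R_D = 15.1 − 2.95 × 18.6 = -39.8 V.
But -39.8 V < V_ov = 1.01 V, so the device is actually in triode.
In triode I_D = k_p[V_ov V_SD − ½ V_SD²] and I_D = (V_DD − V_SD)/R_D. Equating: 53.9 V_SD² − 109.8 V_SD + 15.1 = 0, giving V_SD = 0.148 V (the root below V_ov).
I_D = (15.1 − 0.148) / 18.6 = 0.804 mA.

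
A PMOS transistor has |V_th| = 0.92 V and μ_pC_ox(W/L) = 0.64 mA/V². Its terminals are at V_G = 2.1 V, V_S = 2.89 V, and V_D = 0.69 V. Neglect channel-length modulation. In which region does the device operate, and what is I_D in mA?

V_SG = V_S − V_G = 2.89 − 2.1 = 0.79 V; V_SD = V_S − V_D = 2.89 − 0.69 = 2.2 V.
V_SG = 0.79 V < |V_th| = 0.92 V, so the transistor is in cutoff.

Cutoff; I_D = 0 mA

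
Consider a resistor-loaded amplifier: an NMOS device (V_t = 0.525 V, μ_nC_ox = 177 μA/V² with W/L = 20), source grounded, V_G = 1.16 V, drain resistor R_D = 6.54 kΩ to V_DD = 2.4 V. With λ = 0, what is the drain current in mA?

I_D = 0.340 mA

V_GS = V_G = 1.16 V, so V_ov = 1.16 − 0.525 = 0.635 V.
k_n = μ_nC_ox · (W/L) = 3.54 mA/V².
Assume saturation: I_D = ½ k_n V_ov² = 0.5 × 3.54 × 0.635² = 0.714 mA, giving V_DS = V_DD − I_D R_D = 2.4 − 0.714 × 6.54 = -2.27 V.
But -2.27 V < V_ov = 0.635 V, so the device is actually in triode.
In triode I_D = k_n[V_ov V_DS − ½ V_DS²] and I_D = (V_DD − V_DS)/R_D. Equating: 11.6 V_DS² − 15.7 V_DS + 2.4 = 0, giving V_DS = 0.176 V (the root below V_ov).
I_D = (2.4 − 0.176) / 6.54 = 0.34 mA.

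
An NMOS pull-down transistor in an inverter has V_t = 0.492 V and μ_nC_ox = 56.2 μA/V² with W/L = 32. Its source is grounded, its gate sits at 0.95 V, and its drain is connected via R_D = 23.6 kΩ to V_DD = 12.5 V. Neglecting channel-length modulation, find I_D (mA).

I_D = 0.189 mA

V_GS = V_G = 0.95 V, so V_ov = 0.95 − 0.492 = 0.458 V.
k_n = μ_nC_ox · (W/L) = 1.798 mA/V².
Assume saturation: I_D = ½ k_n V_ov² = 0.5 × 1.798 × 0.458² = 0.189 mA, giving V_DS = V_DD − I_D R_D = 12.5 − 0.189 × 23.6 = 8.05 V.
V_DS = 8.05 V ≥ V_ov = 0.458 V, confirming saturation.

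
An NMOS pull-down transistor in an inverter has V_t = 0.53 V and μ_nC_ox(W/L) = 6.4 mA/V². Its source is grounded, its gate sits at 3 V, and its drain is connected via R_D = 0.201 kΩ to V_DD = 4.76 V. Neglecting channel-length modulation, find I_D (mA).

V_GS = V_G = 3 V, so V_ov = 3 − 0.53 = 2.47 V.
Assume saturation: I_D = ½ k_n V_ov² = 0.5 × 6.4 × 2.47² = 19.5 mA, giving V_DS = V_DD − I_D R_D = 4.76 − 19.5 × 0.201 = 0.836 V.
But 0.836 V < V_ov = 2.47 V, so the device is actually in triode.
In triode I_D = k_n[V_ov V_DS − ½ V_DS²] and I_D = (V_DD − V_DS)/R_D. Equating: 0.643 V_DS² − 4.177 V_DS + 4.76 = 0, giving V_DS = 1.47 V (the root below V_ov).
I_D = (4.76 − 1.47) / 0.201 = 16.3 mA.

I_D = 16.3 mA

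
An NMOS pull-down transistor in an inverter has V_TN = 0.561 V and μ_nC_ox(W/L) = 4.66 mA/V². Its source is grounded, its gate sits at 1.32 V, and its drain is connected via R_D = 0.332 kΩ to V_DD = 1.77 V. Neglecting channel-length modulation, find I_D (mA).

I_D = 1.34 mA

V_GS = V_G = 1.32 V, so V_ov = 1.32 − 0.561 = 0.759 V.
Assume saturation: I_D = ½ k_n V_ov² = 0.5 × 4.66 × 0.759² = 1.34 mA, giving V_DS = V_DD − I_D R_D = 1.77 − 1.34 × 0.332 = 1.32 V.
V_DS = 1.32 V ≥ V_ov = 0.759 V, confirming saturation.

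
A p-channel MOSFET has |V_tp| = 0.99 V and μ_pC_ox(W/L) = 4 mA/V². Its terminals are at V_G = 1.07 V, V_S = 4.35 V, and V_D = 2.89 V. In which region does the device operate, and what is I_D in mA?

Triode; I_D = 9.11 mA

V_SG = V_S − V_G = 4.35 − 1.07 = 3.28 V; V_SD = V_S − V_D = 4.35 − 2.89 = 1.46 V.
V_ov = V_SG − |V_tp| = 3.28 − 0.99 = 2.29 V.
Since V_SD = 1.46 V < V_ov = 2.29 V, the device is in the triode region.
I_D = k_p [V_ov · V_SD − ½ V_SD²] = 4 × [2.29 × 1.46 − 0.5 × 1.46²] = 9.11 mA.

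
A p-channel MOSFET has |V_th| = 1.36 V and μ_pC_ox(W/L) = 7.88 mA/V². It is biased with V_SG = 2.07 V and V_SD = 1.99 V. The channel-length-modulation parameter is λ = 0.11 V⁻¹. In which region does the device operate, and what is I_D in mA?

V_ov = V_SG − |V_th| = 2.07 − 1.36 = 0.71 V.
Since V_SD = 1.99 V ≥ V_ov = 0.71 V, the device is in saturation.
I_D = ½ k_p V_ov² (1 + λ V_SD) = 0.5 × 7.88 × 0.71² × (1 + 0.11 × 1.99) = 2.42 mA.

Saturation; I_D = 2.42 mA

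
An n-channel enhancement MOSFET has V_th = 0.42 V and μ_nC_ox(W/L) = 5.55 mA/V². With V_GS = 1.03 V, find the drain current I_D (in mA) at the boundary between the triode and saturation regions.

At the boundary V_DS = V_ov = V_GS − V_th = 1.03 − 0.42 = 0.61 V.
I_D = ½ k_n V_ov² = 0.5 × 5.55 × 0.61² = 1.03 mA.

I_D = 1.03 mA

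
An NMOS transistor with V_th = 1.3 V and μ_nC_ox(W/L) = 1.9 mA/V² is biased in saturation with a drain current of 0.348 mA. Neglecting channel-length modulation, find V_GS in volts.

V_GS = 1.91 V

In saturation I_D = ½ k_n (V_GS − V_th)², so V_GS − V_th = √(2 I_D / k_n) = √(2 × 0.348 / 1.9) = 0.605 V.
V_GS = 1.3 + 0.605 = 1.91 V.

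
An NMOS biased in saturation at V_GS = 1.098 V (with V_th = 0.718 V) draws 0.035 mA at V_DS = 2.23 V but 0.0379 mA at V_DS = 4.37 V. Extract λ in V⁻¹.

With V_GS fixed, I_D ∝ (1 + λ V_DS) in saturation, so I_D2/I_D1 = (1 + λ V_DS2)/(1 + λ V_DS1).
0.0379/0.035 = 1.083 = (1 + 4.37 λ)/(1 + 2.23 λ).
Solving: λ (I_D1 V_DS2 − I_D2 V_DS1) = I_D2 − I_D1, so λ = (0.0379 − 0.035) / (0.035 × 4.37 − 0.0379 × 2.23) = 0.0029 / 0.0684 = 0.0424 V⁻¹.

λ = 0.0424 V⁻¹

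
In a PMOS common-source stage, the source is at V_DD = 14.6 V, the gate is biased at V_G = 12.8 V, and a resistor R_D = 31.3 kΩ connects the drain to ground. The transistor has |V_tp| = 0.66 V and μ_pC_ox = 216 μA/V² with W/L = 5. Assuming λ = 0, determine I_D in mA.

V_SG = V_DD − V_G = 14.6 − 12.8 = 1.8 V, so V_ov = 1.8 − 0.66 = 1.14 V.
k_p = μ_pC_ox · (W/L) = 1.08 mA/V².
Assume saturation: I_D = ½ k_p V_ov² = 0.5 × 1.08 × 1.14² = 0.702 mA, giving V_SD = V_DD − I_D R_D = 14.6 − 0.702 × 31.3 = -7.37 V.
But -7.37 V < V_ov = 1.14 V, so the device is actually in triode.
In triode I_D = k_p[V_ov V_SD − ½ V_SD²] and I_D = (V_DD − V_SD)/R_D. Equating: 16.9 V_SD² − 39.54 V_SD + 14.6 = 0, giving V_SD = 0.46 V (the root below V_ov).
I_D = (14.6 − 0.46) / 31.3 = 0.452 mA.

I_D = 0.452 mA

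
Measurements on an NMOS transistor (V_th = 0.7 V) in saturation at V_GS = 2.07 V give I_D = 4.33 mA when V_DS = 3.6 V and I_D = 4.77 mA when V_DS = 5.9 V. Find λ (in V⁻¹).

With V_GS fixed, I_D ∝ (1 + λ V_DS) in saturation, so I_D2/I_D1 = (1 + λ V_DS2)/(1 + λ V_DS1).
4.77/4.33 = 1.102 = (1 + 5.9 λ)/(1 + 3.6 λ).
Solving: λ (I_D1 V_DS2 − I_D2 V_DS1) = I_D2 − I_D1, so λ = (4.77 − 4.33) / (4.33 × 5.9 − 4.77 × 3.6) = 0.44 / 8.38 = 0.0525 V⁻¹.

λ = 0.0525 V⁻¹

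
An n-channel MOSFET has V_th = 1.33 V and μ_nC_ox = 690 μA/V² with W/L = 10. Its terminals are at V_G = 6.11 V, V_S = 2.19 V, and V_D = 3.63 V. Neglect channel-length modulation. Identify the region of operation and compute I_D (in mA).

Triode; I_D = 18.6 mA

V_GS = V_G − V_S = 6.11 − 2.19 = 3.92 V; V_DS = V_D − V_S = 3.63 − 2.19 = 1.44 V.
k_n = μ_nC_ox · (W/L) = 6.9 mA/V².
V_ov = V_GS − V_th = 3.92 − 1.33 = 2.59 V.
Since V_DS = 1.44 V < V_ov = 2.59 V, the device is in the triode region.
I_D = k_n [V_ov · V_DS − ½ V_DS²] = 6.9 × [2.59 × 1.44 − 0.5 × 1.44²] = 18.6 mA.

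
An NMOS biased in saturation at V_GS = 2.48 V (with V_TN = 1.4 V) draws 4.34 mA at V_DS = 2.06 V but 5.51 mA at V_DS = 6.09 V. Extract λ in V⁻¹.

With V_GS fixed, I_D ∝ (1 + λ V_DS) in saturation, so I_D2/I_D1 = (1 + λ V_DS2)/(1 + λ V_DS1).
5.51/4.34 = 1.27 = (1 + 6.09 λ)/(1 + 2.06 λ).
Solving: λ (I_D1 V_DS2 − I_D2 V_DS1) = I_D2 − I_D1, so λ = (5.51 − 4.34) / (4.34 × 6.09 − 5.51 × 2.06) = 1.17 / 15.1 = 0.0776 V⁻¹.

λ = 0.0776 V⁻¹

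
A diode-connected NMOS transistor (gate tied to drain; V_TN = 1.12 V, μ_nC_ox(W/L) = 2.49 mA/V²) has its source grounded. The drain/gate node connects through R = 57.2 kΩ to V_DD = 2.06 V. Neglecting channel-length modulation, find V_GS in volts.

V_GS = 1.23 V

With gate tied to drain, V_GS = V_DS ≥ V_GS − V_TN, so the device is in saturation.
KCL at the drain: ½ k_n (V_GS − V_TN)² = (V_DD − V_GS)/R.
Let x = V_GS − 1.12. Then 71.2 x² + x − 0.94 = 0, giving x = 0.108 V (positive root), so V_GS = 1.23 V.
I_D = (V_DD − V_GS)/R = (2.06 − 1.23) / 57.2 = 0.0145 mA.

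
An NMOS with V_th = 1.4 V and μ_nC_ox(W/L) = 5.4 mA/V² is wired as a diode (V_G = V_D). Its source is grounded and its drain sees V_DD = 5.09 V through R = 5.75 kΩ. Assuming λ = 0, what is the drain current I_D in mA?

With gate tied to drain, V_GS = V_DS ≥ V_GS − V_th, so the device is in saturation.
KCL at the drain: ½ k_n (V_GS − V_th)² = (V_DD − V_GS)/R.
Let x = V_GS − 1.4. Then 15.5 x² + x − 3.69 = 0, giving x = 0.456 V (positive root), so V_GS = 1.86 V.
I_D = (V_DD − V_GS)/R = (5.09 − 1.86) / 5.75 = 0.562 mA.

I_D = 0.562 mA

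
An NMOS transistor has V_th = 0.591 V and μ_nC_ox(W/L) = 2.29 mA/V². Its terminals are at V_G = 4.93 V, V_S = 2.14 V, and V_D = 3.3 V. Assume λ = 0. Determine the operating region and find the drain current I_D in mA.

Triode; I_D = 4.30 mA

V_GS = V_G − V_S = 4.93 − 2.14 = 2.79 V; V_DS = V_D − V_S = 3.3 − 2.14 = 1.16 V.
V_ov = V_GS − V_th = 2.79 − 0.591 = 2.2 V.
Since V_DS = 1.16 V < V_ov = 2.2 V, the device is in the triode region.
I_D = k_n [V_ov · V_DS − ½ V_DS²] = 2.29 × [2.2 × 1.16 − 0.5 × 1.16²] = 4.3 mA.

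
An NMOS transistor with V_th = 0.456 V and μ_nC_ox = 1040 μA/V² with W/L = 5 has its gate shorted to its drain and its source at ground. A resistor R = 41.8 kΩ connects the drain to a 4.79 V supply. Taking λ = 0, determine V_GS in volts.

With gate tied to drain, V_GS = V_DS ≥ V_GS − V_th, so the device is in saturation.
k_n = μ_nC_ox · (W/L) = 5.2 mA/V².
KCL at the drain: ½ k_n (V_GS − V_th)² = (V_DD − V_GS)/R.
Let x = V_GS − 0.456. Then 109 x² + x − 4.334 = 0, giving x = 0.195 V (positive root), so V_GS = 0.651 V.
I_D = (V_DD − V_GS)/R = (4.79 − 0.651) / 41.8 = 0.099 mA.

V_GS = 0.651 V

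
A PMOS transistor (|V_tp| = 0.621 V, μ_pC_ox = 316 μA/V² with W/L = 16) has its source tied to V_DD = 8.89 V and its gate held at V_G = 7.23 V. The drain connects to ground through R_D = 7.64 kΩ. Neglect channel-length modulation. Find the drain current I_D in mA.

I_D = 1.13 mA

V_SG = V_DD − V_G = 8.89 − 7.23 = 1.66 V, so V_ov = 1.66 − 0.621 = 1.04 V.
k_p = μ_pC_ox · (W/L) = 5.056 mA/V².
Assume saturation: I_D = ½ k_p V_ov² = 0.5 × 5.056 × 1.04² = 2.73 mA, giving V_SD = V_DD − I_D R_D = 8.89 − 2.73 × 7.64 = -12 V.
But -12 V < V_ov = 1.04 V, so the device is actually in triode.
In triode I_D = k_p[V_ov V_SD − ½ V_SD²] and I_D = (V_DD − V_SD)/R_D. Equating: 19.3 V_SD² − 41.13 V_SD + 8.89 = 0, giving V_SD = 0.244 V (the root below V_ov).
I_D = (8.89 − 0.244) / 7.64 = 1.13 mA.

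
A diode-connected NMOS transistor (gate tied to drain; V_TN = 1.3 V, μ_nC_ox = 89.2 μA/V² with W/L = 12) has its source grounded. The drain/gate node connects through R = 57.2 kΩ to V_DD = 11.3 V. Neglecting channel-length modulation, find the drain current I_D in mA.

I_D = 0.165 mA

With gate tied to drain, V_GS = V_DS ≥ V_GS − V_TN, so the device is in saturation.
k_n = μ_nC_ox · (W/L) = 1.07 mA/V².
KCL at the drain: ½ k_n (V_GS − V_TN)² = (V_DD − V_GS)/R.
Let x = V_GS − 1.3. Then 30.6 x² + x − 10 = 0, giving x = 0.555 V (positive root), so V_GS = 1.86 V.
I_D = (V_DD − V_GS)/R = (11.3 − 1.86) / 57.2 = 0.165 mA.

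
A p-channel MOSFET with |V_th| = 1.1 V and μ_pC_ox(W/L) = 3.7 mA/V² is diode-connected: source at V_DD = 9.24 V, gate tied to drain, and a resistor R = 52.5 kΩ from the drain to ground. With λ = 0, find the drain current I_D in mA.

I_D = 0.150 mA

With gate tied to drain, V_SG = V_SD ≥ V_SG − |V_th|, so the device is in saturation.
KCL at the drain: ½ k_p (V_SG − |V_th|)² = (V_DD − V_SG)/R.
Let x = V_SG − 1.1. Then 97.1 x² + x − 8.14 = 0, giving x = 0.284 V (positive root), so V_SG = 1.38 V.
I_D = (V_DD − V_SG)/R = (9.24 − 1.38) / 52.5 = 0.15 mA.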